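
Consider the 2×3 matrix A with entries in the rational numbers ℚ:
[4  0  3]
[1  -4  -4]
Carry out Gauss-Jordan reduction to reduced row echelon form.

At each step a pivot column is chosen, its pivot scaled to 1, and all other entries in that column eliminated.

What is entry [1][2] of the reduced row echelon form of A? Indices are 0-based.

pivot(0,0)=4: scale R0 → (1, 0, 3/4)
  clear (1,0): R1 −= (1)R0 → (0, -4, -19/4)
pivot(1,1)=-4: scale R1 → (0, 1, 19/16)

M[1][2] = 19/16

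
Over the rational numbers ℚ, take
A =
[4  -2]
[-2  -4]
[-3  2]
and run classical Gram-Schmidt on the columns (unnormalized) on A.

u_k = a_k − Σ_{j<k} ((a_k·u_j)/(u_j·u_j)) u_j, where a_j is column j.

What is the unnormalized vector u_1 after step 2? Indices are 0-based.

u_1 = (-34/29, -128/29, 40/29)

Step 1: u_0 = a_0 = (4, -2, -3).
Step 2: u_1 = a_1 − (-6/29)·u_0 = (-34/29, -128/29, 40/29).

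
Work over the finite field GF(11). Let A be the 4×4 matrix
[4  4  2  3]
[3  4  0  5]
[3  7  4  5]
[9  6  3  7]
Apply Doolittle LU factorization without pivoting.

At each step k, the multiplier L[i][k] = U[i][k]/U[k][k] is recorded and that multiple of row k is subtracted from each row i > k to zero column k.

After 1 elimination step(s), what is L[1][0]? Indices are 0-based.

L[1][0] = 9

[col 0] pivot 4
  R1 -= 9*R0 → (0, 1, 4, 0)  (L[1][0] := 9)
  R2 -= 9*R0 → (0, 4, 8, 0)  (L[2][0] := 9)
  R3 -= 5*R0 → (0, 8, 4, 3)  (L[3][0] := 5)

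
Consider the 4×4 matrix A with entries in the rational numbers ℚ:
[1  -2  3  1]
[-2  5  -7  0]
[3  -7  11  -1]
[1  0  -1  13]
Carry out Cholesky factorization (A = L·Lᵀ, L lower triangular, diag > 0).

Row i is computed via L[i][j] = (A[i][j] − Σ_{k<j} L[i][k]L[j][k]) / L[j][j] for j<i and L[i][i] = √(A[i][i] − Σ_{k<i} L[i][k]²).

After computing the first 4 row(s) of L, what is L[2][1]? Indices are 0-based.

Step 1: L[0][0] = √(1) = 1.
  L[1][0] = (-2) / L[0][0] = -2.
Step 2: L[1][1] = √(1) = 1.
  L[2][0] = (3) / L[0][0] = 3.
  L[2][1] = (-1) / L[1][1] = -1.
Step 3: L[2][2] = √(1) = 1.
  L[3][0] = (1) / L[0][0] = 1.
  L[3][1] = (2) / L[1][1] = 2.
  L[3][2] = (-2) / L[2][2] = -2.
Step 4: L[3][3] = √(4) = 2.

L[2][1] = -1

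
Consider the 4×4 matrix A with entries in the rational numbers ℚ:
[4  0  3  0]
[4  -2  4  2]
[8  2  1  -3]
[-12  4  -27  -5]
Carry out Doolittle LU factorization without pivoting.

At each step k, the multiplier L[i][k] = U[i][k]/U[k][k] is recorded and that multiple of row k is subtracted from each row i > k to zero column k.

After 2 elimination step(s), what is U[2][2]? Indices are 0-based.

k=0: U[0][0]=4
  eliminate (1,0): mult=1, new row 1: (0, -2, 1, 2); set L[1][0]=1
  eliminate (2,0): mult=2, new row 2: (0, 2, -5, -3); set L[2][0]=2
  eliminate (3,0): mult=-3, new row 3: (0, 4, -18, -5); set L[3][0]=-3
k=1: U[1][1]=-2
  eliminate (2,1): mult=-1, new row 2: (0, 0, -4, -1); set L[2][1]=-1
  eliminate (3,1): mult=-2, new row 3: (0, 0, -16, -1); set L[3][1]=-2

U[2][2] = -4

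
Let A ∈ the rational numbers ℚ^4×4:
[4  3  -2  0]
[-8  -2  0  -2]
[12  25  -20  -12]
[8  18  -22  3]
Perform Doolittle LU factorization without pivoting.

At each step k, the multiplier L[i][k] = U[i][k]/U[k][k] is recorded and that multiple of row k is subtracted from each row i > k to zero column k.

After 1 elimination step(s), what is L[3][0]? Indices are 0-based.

k=0: U[0][0]=4
  eliminate (1,0): mult=-2, new row 1: (0, 4, -4, -2); set L[1][0]=-2
  eliminate (2,0): mult=3, new row 2: (0, 16, -14, -12); set L[2][0]=3
  eliminate (3,0): mult=2, new row 3: (0, 12, -18, 3); set L[3][0]=2

L[3][0] = 2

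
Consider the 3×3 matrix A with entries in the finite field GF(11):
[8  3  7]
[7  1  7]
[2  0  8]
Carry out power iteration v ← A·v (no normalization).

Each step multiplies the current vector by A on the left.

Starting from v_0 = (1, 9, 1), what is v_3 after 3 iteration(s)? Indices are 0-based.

v_0 = (1, 9, 1).
v_1 = A·v_0 = (9, 1, 10).
v_2 = A·v_1 = (2, 2, 10).
v_3 = A·v_2 = (4, 9, 7).

v_3 = (4, 9, 7)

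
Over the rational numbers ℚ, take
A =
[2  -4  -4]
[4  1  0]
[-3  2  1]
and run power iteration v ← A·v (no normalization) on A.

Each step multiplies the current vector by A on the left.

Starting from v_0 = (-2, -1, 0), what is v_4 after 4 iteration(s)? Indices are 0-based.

v_4 = (348, 599, -346)

v_0 = (-2, -1, 0).
v_1 = A·v_0 = (0, -9, 4).
v_2 = A·v_1 = (20, -9, -14).
v_3 = A·v_2 = (132, 71, -92).
v_4 = A·v_3 = (348, 599, -346).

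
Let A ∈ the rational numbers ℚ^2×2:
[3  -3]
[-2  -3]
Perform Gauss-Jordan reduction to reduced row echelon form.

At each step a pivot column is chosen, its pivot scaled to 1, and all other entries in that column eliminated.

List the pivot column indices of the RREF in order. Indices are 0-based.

pivot(0,0)=3: scale R0 → (1, -1)
  clear (1,0): R1 −= (-2)R0 → (0, -5)
pivot(1,1)=-5: scale R1 → (0, 1)
  clear (0,1): R0 −= (-1)R1 → (1, 0)

pivot columns: 0, 1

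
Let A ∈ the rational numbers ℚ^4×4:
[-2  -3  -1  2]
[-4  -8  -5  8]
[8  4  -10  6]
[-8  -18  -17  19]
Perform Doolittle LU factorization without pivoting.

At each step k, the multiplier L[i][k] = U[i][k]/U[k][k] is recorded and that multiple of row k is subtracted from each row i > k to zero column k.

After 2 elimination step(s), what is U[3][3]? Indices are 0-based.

U[3][3] = -1

Step 1: pivot at (0,0) is -2.
  row1 ← row1 − (2)·row0  ⇒  L[1][0]=2, U row1=(0, -2, -3, 4)
  row2 ← row2 − (-4)·row0  ⇒  L[2][0]=-4, U row2=(0, -8, -14, 14)
  row3 ← row3 − (4)·row0  ⇒  L[3][0]=4, U row3=(0, -6, -13, 11)
Step 2: pivot at (1,1) is -2.
  row2 ← row2 − (4)·row1  ⇒  L[2][1]=4, U row2=(0, 0, -2, -2)
  row3 ← row3 − (3)·row1  ⇒  L[3][1]=3, U row3=(0, 0, -4, -1)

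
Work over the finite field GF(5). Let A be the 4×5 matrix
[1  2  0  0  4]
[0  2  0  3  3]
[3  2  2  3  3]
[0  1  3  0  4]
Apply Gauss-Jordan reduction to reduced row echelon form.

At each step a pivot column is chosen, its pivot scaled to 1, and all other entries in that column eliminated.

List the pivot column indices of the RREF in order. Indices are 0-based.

pivot columns: 0, 1, 2, 4

[1] R0 /= 1  ⇒  (1, 2, 0, 0, 4)
     R2 -= 3·R0  ⇒  (0, 1, 2, 3, 1)
[2] R1 /= 2  ⇒  (0, 1, 0, 4, 4)
     R0 -= 2·R1  ⇒  (1, 0, 0, 2, 1)
     R2 -= 1·R1  ⇒  (0, 0, 2, 4, 2)
     R3 -= 1·R1  ⇒  (0, 0, 3, 1, 0)
[3] R2 /= 2  ⇒  (0, 0, 1, 2, 1)
     R3 -= 3·R2  ⇒  (0, 0, 0, 0, 2)
column 3 empty below row 3
[4] R3 /= 2  ⇒  (0, 0, 0, 0, 1)
     R0 -= 1·R3  ⇒  (1, 0, 0, 2, 0)
     R1 -= 4·R3  ⇒  (0, 1, 0, 4, 0)
     R2 -= 1·R3  ⇒  (0, 0, 1, 2, 0)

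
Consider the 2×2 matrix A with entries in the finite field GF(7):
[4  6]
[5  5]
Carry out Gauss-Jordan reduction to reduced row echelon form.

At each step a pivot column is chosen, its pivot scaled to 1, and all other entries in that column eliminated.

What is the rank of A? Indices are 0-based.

step 1: normalize row 0 (÷4) = (1, 5)
  row 1: subtract 5×row0 = (0, 1)
step 2: normalize row 1 (÷1) = (0, 1)
  row 0: subtract 5×row1 = (1, 0)

rank = 2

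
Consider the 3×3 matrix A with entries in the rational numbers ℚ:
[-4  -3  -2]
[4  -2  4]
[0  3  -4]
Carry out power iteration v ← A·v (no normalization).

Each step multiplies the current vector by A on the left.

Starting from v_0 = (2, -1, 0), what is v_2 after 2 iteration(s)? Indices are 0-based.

v_0 = (2, -1, 0).
v_1 = A·v_0 = (-5, 10, -3).
v_2 = A·v_1 = (-4, -52, 42).

v_2 = (-4, -52, 42)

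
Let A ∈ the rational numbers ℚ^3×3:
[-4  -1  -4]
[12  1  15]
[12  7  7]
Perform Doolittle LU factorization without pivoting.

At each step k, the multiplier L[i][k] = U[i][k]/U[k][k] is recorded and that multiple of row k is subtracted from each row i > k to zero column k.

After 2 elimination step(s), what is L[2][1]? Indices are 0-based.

[col 0] pivot -4
  R1 -= -3*R0 → (0, -2, 3)  (L[1][0] := -3)
  R2 -= -3*R0 → (0, 4, -5)  (L[2][0] := -3)
[col 1] pivot -2
  R2 -= -2*R1 → (0, 0, 1)  (L[2][1] := -2)

L[2][1] = -2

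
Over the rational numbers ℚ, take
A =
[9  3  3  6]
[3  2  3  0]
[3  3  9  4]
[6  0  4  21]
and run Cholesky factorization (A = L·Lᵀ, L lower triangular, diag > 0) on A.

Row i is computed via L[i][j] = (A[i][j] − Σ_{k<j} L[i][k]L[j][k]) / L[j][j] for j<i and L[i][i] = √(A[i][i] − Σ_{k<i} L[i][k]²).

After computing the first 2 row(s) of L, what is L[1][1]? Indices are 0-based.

L[1][1] = 1

Step 1: L[0][0] = √(9) = 3.
  L[1][0] = (3) / L[0][0] = 1.
Step 2: L[1][1] = √(1) = 1.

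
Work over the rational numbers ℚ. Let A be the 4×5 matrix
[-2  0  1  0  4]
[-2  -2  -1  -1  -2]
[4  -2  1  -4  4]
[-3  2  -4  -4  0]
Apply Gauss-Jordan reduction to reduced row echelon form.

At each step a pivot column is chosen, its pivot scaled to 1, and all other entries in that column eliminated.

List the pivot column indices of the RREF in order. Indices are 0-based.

pivot columns: 0, 1, 2, 3

pivot(0,0)=-2: scale R0 → (1, 0, -1/2, 0, -2)
  clear (1,0): R1 −= (-2)R0 → (0, -2, -2, -1, -6)
  clear (2,0): R2 −= (4)R0 → (0, -2, 3, -4, 12)
  clear (3,0): R3 −= (-3)R0 → (0, 2, -11/2, -4, -6)
pivot(1,1)=-2: scale R1 → (0, 1, 1, 1/2, 3)
  clear (2,1): R2 −= (-2)R1 → (0, 0, 5, -3, 18)
  clear (3,1): R3 −= (2)R1 → (0, 0, -15/2, -5, -12)
pivot(2,2)=5: scale R2 → (0, 0, 1, -3/5, 18/5)
  clear (0,2): R0 −= (-1/2)R2 → (1, 0, 0, -3/10, -1/5)
  clear (1,2): R1 −= (1)R2 → (0, 1, 0, 11/10, -3/5)
  clear (3,2): R3 −= (-15/2)R2 → (0, 0, 0, -19/2, 15)
pivot(3,3)=-19/2: scale R3 → (0, 0, 0, 1, -30/19)
  clear (0,3): R0 −= (-3/10)R3 → (1, 0, 0, 0, -64/95)
  clear (1,3): R1 −= (11/10)R3 → (0, 1, 0, 0, 108/95)
  clear (2,3): R2 −= (-3/5)R3 → (0, 0, 1, 0, 252/95)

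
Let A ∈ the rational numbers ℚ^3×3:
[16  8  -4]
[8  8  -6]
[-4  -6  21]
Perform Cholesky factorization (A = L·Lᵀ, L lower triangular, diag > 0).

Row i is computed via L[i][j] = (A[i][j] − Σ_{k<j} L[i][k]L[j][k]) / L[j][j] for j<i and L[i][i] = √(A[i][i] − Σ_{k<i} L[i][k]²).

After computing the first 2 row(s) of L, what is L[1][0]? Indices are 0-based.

L[1][0] = 2

Step 1: L[0][0] = √(16) = 4.
  L[1][0] = (8) / L[0][0] = 2.
Step 2: L[1][1] = √(4) = 2.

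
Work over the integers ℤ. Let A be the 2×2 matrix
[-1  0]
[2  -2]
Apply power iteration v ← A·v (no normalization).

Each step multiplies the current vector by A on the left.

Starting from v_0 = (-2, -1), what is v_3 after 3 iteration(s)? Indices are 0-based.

v_0 = (-2, -1).
v_1 = A·v_0 = (2, -2).
v_2 = A·v_1 = (-2, 8).
v_3 = A·v_2 = (2, -20).

v_3 = (2, -20)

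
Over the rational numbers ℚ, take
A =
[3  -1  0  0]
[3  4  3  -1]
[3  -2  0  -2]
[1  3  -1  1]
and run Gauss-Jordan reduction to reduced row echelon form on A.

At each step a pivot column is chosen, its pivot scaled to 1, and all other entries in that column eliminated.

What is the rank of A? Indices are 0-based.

rank = 4

step 1: normalize row 0 (÷3) = (1, -1/3, 0, 0)
  row 1: subtract 3×row0 = (0, 5, 3, -1)
  row 2: subtract 3×row0 = (0, -1, 0, -2)
  row 3: subtract 1×row0 = (0, 10/3, -1, 1)
step 2: normalize row 1 (÷5) = (0, 1, 3/5, -1/5)
  row 0: subtract -1/3×row1 = (1, 0, 1/5, -1/15)
  row 2: subtract -1×row1 = (0, 0, 3/5, -11/5)
  row 3: subtract 10/3×row1 = (0, 0, -3, 5/3)
step 3: normalize row 2 (÷3/5) = (0, 0, 1, -11/3)
  row 0: subtract 1/5×row2 = (1, 0, 0, 2/3)
  row 1: subtract 3/5×row2 = (0, 1, 0, 2)
  row 3: subtract -3×row2 = (0, 0, 0, -28/3)
step 4: normalize row 3 (÷-28/3) = (0, 0, 0, 1)
  row 0: subtract 2/3×row3 = (1, 0, 0, 0)
  row 1: subtract 2×row3 = (0, 1, 0, 0)
  row 2: subtract -11/3×row3 = (0, 0, 1, 0)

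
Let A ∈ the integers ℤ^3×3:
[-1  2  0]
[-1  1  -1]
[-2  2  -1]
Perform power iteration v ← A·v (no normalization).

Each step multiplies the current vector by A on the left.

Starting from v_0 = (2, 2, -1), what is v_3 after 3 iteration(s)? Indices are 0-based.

v_3 = (-4, 1, -1)

v_0 = (2, 2, -1).
v_1 = A·v_0 = (2, 1, 1).
v_2 = A·v_1 = (0, -2, -3).
v_3 = A·v_2 = (-4, 1, -1).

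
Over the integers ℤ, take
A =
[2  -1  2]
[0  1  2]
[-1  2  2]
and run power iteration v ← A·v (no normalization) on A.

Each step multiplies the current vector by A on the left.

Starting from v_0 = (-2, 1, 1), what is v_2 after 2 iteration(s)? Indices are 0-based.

v_0 = (-2, 1, 1).
v_1 = A·v_0 = (-3, 3, 6).
v_2 = A·v_1 = (3, 15, 21).

v_2 = (3, 15, 21)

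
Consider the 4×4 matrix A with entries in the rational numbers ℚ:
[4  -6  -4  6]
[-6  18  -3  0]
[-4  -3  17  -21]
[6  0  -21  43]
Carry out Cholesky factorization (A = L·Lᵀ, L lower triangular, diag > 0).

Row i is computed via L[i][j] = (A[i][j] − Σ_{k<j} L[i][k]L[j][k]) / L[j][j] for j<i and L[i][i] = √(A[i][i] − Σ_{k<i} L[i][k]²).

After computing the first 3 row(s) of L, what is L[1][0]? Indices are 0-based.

L[1][0] = -3

Step 1: L[0][0] = √(4) = 2.
  L[1][0] = (-6) / L[0][0] = -3.
Step 2: L[1][1] = √(9) = 3.
  L[2][0] = (-4) / L[0][0] = -2.
  L[2][1] = (-9) / L[1][1] = -3.
Step 3: L[2][2] = √(4) = 2.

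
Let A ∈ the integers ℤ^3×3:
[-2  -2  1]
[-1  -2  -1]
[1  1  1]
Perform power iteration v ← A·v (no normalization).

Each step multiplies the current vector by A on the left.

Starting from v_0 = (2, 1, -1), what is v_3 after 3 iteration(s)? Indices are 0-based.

v_0 = (2, 1, -1).
v_1 = A·v_0 = (-7, -3, 2).
v_2 = A·v_1 = (22, 11, -8).
v_3 = A·v_2 = (-74, -36, 25).

v_3 = (-74, -36, 25)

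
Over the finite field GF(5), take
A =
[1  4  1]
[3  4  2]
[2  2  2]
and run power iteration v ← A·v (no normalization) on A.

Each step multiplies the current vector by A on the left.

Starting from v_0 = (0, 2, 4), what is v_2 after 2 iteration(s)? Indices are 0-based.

v_0 = (0, 2, 4).
v_1 = A·v_0 = (2, 1, 2).
v_2 = A·v_1 = (3, 4, 0).

v_2 = (3, 4, 0)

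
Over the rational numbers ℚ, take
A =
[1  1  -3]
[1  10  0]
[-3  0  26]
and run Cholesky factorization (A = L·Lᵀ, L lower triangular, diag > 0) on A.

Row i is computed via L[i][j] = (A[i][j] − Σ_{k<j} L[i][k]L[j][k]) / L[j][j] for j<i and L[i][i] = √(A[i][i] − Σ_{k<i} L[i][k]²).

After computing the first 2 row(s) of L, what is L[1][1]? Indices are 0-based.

Step 1: L[0][0] = √(1) = 1.
  L[1][0] = (1) / L[0][0] = 1.
Step 2: L[1][1] = √(9) = 3.

L[1][1] = 3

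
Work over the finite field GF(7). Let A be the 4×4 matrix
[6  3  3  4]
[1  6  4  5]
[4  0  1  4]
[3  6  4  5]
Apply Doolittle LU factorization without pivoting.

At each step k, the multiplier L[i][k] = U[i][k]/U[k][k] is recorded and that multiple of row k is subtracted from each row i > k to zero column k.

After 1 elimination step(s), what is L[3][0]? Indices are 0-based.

L[3][0] = 4

[col 0] pivot 6
  R1 -= 6*R0 → (0, 2, 0, 2)  (L[1][0] := 6)
  R2 -= 3*R0 → (0, 5, 6, 6)  (L[2][0] := 3)
  R3 -= 4*R0 → (0, 1, 6, 3)  (L[3][0] := 4)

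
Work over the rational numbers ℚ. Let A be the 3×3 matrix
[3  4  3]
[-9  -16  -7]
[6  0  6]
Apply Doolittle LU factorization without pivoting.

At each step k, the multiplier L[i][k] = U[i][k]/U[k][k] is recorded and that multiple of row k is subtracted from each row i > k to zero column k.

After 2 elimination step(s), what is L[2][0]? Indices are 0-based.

L[2][0] = 2

Step 1: pivot at (0,0) is 3.
  row1 ← row1 − (-3)·row0  ⇒  L[1][0]=-3, U row1=(0, -4, 2)
  row2 ← row2 − (2)·row0  ⇒  L[2][0]=2, U row2=(0, -8, 0)
Step 2: pivot at (1,1) is -4.
  row2 ← row2 − (2)·row1  ⇒  L[2][1]=2, U row2=(0, 0, -4)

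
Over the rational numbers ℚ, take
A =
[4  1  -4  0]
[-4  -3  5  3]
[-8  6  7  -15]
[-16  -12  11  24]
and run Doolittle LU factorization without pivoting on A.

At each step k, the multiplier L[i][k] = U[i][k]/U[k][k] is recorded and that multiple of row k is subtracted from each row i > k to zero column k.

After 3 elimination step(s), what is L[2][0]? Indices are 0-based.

L[2][0] = -2

Step 1: pivot at (0,0) is 4.
  row1 ← row1 − (-1)·row0  ⇒  L[1][0]=-1, U row1=(0, -2, 1, 3)
  row2 ← row2 − (-2)·row0  ⇒  L[2][0]=-2, U row2=(0, 8, -1, -15)
  row3 ← row3 − (-4)·row0  ⇒  L[3][0]=-4, U row3=(0, -8, -5, 24)
Step 2: pivot at (1,1) is -2.
  row2 ← row2 − (-4)·row1  ⇒  L[2][1]=-4, U row2=(0, 0, 3, -3)
  row3 ← row3 − (4)·row1  ⇒  L[3][1]=4, U row3=(0, 0, -9, 12)
Step 3: pivot at (2,2) is 3.
  row3 ← row3 − (-3)·row2  ⇒  L[3][2]=-3, U row3=(0, 0, 0, 3)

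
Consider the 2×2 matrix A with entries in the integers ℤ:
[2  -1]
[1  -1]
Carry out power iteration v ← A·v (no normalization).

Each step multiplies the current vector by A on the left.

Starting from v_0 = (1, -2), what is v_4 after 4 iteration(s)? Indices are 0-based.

v_0 = (1, -2).
v_1 = A·v_0 = (4, 3).
v_2 = A·v_1 = (5, 1).
v_3 = A·v_2 = (9, 4).
v_4 = A·v_3 = (14, 5).

v_4 = (14, 5)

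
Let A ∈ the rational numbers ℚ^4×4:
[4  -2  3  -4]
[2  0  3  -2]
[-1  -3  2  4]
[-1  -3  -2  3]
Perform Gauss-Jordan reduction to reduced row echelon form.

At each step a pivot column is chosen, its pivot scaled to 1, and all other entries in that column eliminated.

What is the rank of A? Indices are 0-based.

pivot(0,0)=4: scale R0 → (1, -1/2, 3/4, -1)
  clear (1,0): R1 −= (2)R0 → (0, 1, 3/2, 0)
  clear (2,0): R2 −= (-1)R0 → (0, -7/2, 11/4, 3)
  clear (3,0): R3 −= (-1)R0 → (0, -7/2, -5/4, 2)
pivot(1,1)=1: scale R1 → (0, 1, 3/2, 0)
  clear (0,1): R0 −= (-1/2)R1 → (1, 0, 3/2, -1)
  clear (2,1): R2 −= (-7/2)R1 → (0, 0, 8, 3)
  clear (3,1): R3 −= (-7/2)R1 → (0, 0, 4, 2)
pivot(2,2)=8: scale R2 → (0, 0, 1, 3/8)
  clear (0,2): R0 −= (3/2)R2 → (1, 0, 0, -25/16)
  clear (1,2): R1 −= (3/2)R2 → (0, 1, 0, -9/16)
  clear (3,2): R3 −= (4)R2 → (0, 0, 0, 1/2)
pivot(3,3)=1/2: scale R3 → (0, 0, 0, 1)
  clear (0,3): R0 −= (-25/16)R3 → (1, 0, 0, 0)
  clear (1,3): R1 −= (-9/16)R3 → (0, 1, 0, 0)
  clear (2,3): R2 −= (3/8)R3 → (0, 0, 1, 0)

rank = 4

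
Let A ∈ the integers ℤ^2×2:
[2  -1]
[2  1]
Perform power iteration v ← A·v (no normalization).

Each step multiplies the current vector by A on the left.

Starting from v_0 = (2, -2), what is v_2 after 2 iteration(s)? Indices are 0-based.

v_2 = (10, 14)

v_0 = (2, -2).
v_1 = A·v_0 = (6, 2).
v_2 = A·v_1 = (10, 14).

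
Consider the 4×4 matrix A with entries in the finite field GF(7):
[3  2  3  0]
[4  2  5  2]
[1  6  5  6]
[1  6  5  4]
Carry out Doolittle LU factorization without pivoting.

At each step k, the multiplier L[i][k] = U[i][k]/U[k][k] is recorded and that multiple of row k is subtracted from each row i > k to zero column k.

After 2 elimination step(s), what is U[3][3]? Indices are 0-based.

U[3][3] = 6

k=0: U[0][0]=3
  eliminate (1,0): mult=6, new row 1: (0, 4, 1, 2); set L[1][0]=6
  eliminate (2,0): mult=5, new row 2: (0, 3, 4, 6); set L[2][0]=5
  eliminate (3,0): mult=5, new row 3: (0, 3, 4, 4); set L[3][0]=5
k=1: U[1][1]=4
  eliminate (2,1): mult=6, new row 2: (0, 0, 5, 1); set L[2][1]=6
  eliminate (3,1): mult=6, new row 3: (0, 0, 5, 6); set L[3][1]=6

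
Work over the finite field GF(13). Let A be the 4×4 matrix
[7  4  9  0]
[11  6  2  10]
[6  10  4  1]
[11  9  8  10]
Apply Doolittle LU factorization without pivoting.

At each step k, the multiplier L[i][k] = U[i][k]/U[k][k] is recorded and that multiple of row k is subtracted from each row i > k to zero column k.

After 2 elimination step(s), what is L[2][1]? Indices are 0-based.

Step 1: pivot at (0,0) is 7.
  row1 ← row1 − (9)·row0  ⇒  L[1][0]=9, U row1=(0, 9, 12, 10)
  row2 ← row2 − (12)·row0  ⇒  L[2][0]=12, U row2=(0, 1, 0, 1)
  row3 ← row3 − (9)·row0  ⇒  L[3][0]=9, U row3=(0, 12, 5, 10)
Step 2: pivot at (1,1) is 9.
  row2 ← row2 − (3)·row1  ⇒  L[2][1]=3, U row2=(0, 0, 3, 10)
  row3 ← row3 − (10)·row1  ⇒  L[3][1]=10, U row3=(0, 0, 2, 1)

L[2][1] = 3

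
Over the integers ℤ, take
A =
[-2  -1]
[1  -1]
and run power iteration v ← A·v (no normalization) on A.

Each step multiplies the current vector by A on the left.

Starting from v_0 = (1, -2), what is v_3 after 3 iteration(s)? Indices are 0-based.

v_0 = (1, -2).
v_1 = A·v_0 = (0, 3).
v_2 = A·v_1 = (-3, -3).
v_3 = A·v_2 = (9, 0).

v_3 = (9, 0)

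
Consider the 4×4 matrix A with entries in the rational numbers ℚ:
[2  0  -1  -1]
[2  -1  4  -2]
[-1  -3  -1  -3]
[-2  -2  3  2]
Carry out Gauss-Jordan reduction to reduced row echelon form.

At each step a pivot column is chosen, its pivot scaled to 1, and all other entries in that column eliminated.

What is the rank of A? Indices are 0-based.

step 1: normalize row 0 (÷2) = (1, 0, -1/2, -1/2)
  row 1: subtract 2×row0 = (0, -1, 5, -1)
  row 2: subtract -1×row0 = (0, -3, -3/2, -7/2)
  row 3: subtract -2×row0 = (0, -2, 2, 1)
step 2: normalize row 1 (÷-1) = (0, 1, -5, 1)
  row 2: subtract -3×row1 = (0, 0, -33/2, -1/2)
  row 3: subtract -2×row1 = (0, 0, -8, 3)
step 3: normalize row 2 (÷-33/2) = (0, 0, 1, 1/33)
  row 0: subtract -1/2×row2 = (1, 0, 0, -16/33)
  row 1: subtract -5×row2 = (0, 1, 0, 38/33)
  row 3: subtract -8×row2 = (0, 0, 0, 107/33)
step 4: normalize row 3 (÷107/33) = (0, 0, 0, 1)
  row 0: subtract -16/33×row3 = (1, 0, 0, 0)
  row 1: subtract 38/33×row3 = (0, 1, 0, 0)
  row 2: subtract 1/33×row3 = (0, 0, 1, 0)

rank = 4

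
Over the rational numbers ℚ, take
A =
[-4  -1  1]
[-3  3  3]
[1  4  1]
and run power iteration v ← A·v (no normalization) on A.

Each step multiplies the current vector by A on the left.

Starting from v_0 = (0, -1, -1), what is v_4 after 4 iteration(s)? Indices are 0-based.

v_4 = (29, -1047, -916)

v_0 = (0, -1, -1).
v_1 = A·v_0 = (0, -6, -5).
v_2 = A·v_1 = (1, -33, -29).
v_3 = A·v_2 = (0, -189, -160).
v_4 = A·v_3 = (29, -1047, -916).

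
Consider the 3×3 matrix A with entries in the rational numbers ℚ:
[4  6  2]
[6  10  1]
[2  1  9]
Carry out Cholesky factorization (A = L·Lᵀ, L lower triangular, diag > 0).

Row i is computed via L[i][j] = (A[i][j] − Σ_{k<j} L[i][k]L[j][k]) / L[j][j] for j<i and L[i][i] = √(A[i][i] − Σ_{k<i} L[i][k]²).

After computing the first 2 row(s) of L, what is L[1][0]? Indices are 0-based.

Step 1: L[0][0] = √(4) = 2.
  L[1][0] = (6) / L[0][0] = 3.
Step 2: L[1][1] = √(1) = 1.

L[1][0] = 3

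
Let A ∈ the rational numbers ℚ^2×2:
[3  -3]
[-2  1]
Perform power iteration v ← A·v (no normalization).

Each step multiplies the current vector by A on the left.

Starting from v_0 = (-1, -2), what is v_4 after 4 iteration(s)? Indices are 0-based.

v_4 = (207, -114)

v_0 = (-1, -2).
v_1 = A·v_0 = (3, 0).
v_2 = A·v_1 = (9, -6).
v_3 = A·v_2 = (45, -24).
v_4 = A·v_3 = (207, -114).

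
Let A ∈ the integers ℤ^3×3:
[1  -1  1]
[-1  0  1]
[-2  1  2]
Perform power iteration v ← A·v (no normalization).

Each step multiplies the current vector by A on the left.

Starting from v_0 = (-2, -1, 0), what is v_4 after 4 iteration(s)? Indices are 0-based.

v_4 = (20, 18, 46)

v_0 = (-2, -1, 0).
v_1 = A·v_0 = (-1, 2, 3).
v_2 = A·v_1 = (0, 4, 10).
v_3 = A·v_2 = (6, 10, 24).
v_4 = A·v_3 = (20, 18, 46).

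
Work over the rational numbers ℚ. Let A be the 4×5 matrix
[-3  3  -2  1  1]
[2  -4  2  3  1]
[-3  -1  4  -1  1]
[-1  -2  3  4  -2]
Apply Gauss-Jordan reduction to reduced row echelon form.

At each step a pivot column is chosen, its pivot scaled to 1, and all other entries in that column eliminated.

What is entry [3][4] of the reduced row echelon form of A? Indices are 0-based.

step 1: normalize row 0 (÷-3) = (1, -1, 2/3, -1/3, -1/3)
  row 1: subtract 2×row0 = (0, -2, 2/3, 11/3, 5/3)
  row 2: subtract -3×row0 = (0, -4, 6, -2, 0)
  row 3: subtract -1×row0 = (0, -3, 11/3, 11/3, -7/3)
step 2: normalize row 1 (÷-2) = (0, 1, -1/3, -11/6, -5/6)
  row 0: subtract -1×row1 = (1, 0, 1/3, -13/6, -7/6)
  row 2: subtract -4×row1 = (0, 0, 14/3, -28/3, -10/3)
  row 3: subtract -3×row1 = (0, 0, 8/3, -11/6, -29/6)
step 3: normalize row 2 (÷14/3) = (0, 0, 1, -2, -5/7)
  row 0: subtract 1/3×row2 = (1, 0, 0, -3/2, -13/14)
  row 1: subtract -1/3×row2 = (0, 1, 0, -5/2, -15/14)
  row 3: subtract 8/3×row2 = (0, 0, 0, 7/2, -41/14)
step 4: normalize row 3 (÷7/2) = (0, 0, 0, 1, -41/49)
  row 0: subtract -3/2×row3 = (1, 0, 0, 0, -107/49)
  row 1: subtract -5/2×row3 = (0, 1, 0, 0, -155/49)
  row 2: subtract -2×row3 = (0, 0, 1, 0, -117/49)

M[3][4] = -41/49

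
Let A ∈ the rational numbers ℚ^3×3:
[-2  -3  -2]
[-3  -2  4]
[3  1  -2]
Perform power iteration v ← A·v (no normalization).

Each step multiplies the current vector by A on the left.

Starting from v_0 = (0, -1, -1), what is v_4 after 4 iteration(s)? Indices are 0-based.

v_0 = (0, -1, -1).
v_1 = A·v_0 = (5, -2, 1).
v_2 = A·v_1 = (-6, -7, 11).
v_3 = A·v_2 = (11, 76, -47).
v_4 = A·v_3 = (-156, -373, 203).

v_4 = (-156, -373, 203)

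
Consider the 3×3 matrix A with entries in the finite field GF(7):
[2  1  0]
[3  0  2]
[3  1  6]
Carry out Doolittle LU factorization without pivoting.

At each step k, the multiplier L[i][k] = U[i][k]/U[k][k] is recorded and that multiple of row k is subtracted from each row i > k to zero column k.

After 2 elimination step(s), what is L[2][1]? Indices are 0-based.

L[2][1] = 5

[col 0] pivot 2
  R1 -= 5*R0 → (0, 2, 2)  (L[1][0] := 5)
  R2 -= 5*R0 → (0, 3, 6)  (L[2][0] := 5)
[col 1] pivot 2
  R2 -= 5*R1 → (0, 0, 3)  (L[2][1] := 5)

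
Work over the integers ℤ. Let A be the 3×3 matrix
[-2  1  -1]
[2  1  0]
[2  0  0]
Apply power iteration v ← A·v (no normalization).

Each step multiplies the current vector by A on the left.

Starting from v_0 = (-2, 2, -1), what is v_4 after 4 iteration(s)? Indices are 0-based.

v_4 = (-32, 32, 44)

v_0 = (-2, 2, -1).
v_1 = A·v_0 = (7, -2, -4).
v_2 = A·v_1 = (-12, 12, 14).
v_3 = A·v_2 = (22, -12, -24).
v_4 = A·v_3 = (-32, 32, 44).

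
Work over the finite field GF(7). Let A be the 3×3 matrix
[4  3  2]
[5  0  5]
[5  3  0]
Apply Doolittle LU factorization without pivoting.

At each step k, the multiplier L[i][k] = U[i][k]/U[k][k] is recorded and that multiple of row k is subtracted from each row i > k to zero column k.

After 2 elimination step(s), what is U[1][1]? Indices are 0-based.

U[1][1] = 5

k=0: U[0][0]=4
  eliminate (1,0): mult=3, new row 1: (0, 5, 6); set L[1][0]=3
  eliminate (2,0): mult=3, new row 2: (0, 1, 1); set L[2][0]=3
k=1: U[1][1]=5
  eliminate (2,1): mult=3, new row 2: (0, 0, 4); set L[2][1]=3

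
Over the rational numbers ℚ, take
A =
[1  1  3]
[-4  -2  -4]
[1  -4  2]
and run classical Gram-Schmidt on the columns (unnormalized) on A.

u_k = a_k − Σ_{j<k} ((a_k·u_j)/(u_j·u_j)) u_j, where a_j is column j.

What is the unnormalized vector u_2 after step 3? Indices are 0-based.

Step 1: u_0 = a_0 = (1, -4, 1).
Step 2: u_1 = a_1 − (5/18)·u_0 = (13/18, -8/9, -77/18).
Step 3: u_2 = a_2 − (7/6)·u_0 − (-51/353)·u_1 = (684/353, 190/353, 76/353).

u_2 = (684/353, 190/353, 76/353)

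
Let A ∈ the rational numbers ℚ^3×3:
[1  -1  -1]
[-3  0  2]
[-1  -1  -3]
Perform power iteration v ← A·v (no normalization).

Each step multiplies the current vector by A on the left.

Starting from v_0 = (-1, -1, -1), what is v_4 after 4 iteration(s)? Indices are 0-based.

v_4 = (-25, 83, -133)

v_0 = (-1, -1, -1).
v_1 = A·v_0 = (1, 1, 5).
v_2 = A·v_1 = (-5, 7, -17).
v_3 = A·v_2 = (5, -19, 49).
v_4 = A·v_3 = (-25, 83, -133).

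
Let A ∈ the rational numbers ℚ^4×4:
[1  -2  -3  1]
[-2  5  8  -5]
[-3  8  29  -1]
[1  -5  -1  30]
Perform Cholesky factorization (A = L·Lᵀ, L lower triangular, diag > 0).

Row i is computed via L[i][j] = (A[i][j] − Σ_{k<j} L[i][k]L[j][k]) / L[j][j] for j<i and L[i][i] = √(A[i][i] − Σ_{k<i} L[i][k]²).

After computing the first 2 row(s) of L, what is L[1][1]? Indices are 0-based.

L[1][1] = 1

Step 1: L[0][0] = √(1) = 1.
  L[1][0] = (-2) / L[0][0] = -2.
Step 2: L[1][1] = √(1) = 1.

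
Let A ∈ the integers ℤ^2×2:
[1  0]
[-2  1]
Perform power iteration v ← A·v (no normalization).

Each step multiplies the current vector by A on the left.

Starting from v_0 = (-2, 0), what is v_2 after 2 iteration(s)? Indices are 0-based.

v_2 = (-2, 8)

v_0 = (-2, 0).
v_1 = A·v_0 = (-2, 4).
v_2 = A·v_1 = (-2, 8).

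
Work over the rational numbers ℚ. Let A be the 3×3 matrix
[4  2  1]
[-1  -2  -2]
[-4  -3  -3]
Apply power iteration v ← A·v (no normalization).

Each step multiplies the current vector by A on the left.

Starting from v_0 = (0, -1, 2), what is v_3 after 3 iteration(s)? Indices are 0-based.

v_0 = (0, -1, 2).
v_1 = A·v_0 = (0, -2, -3).
v_2 = A·v_1 = (-7, 10, 15).
v_3 = A·v_2 = (7, -43, -47).

v_3 = (7, -43, -47)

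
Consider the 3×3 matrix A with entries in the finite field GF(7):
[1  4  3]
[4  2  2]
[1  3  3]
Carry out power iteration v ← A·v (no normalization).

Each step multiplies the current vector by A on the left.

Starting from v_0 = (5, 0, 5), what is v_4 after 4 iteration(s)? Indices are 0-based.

v_0 = (5, 0, 5).
v_1 = A·v_0 = (6, 2, 6).
v_2 = A·v_1 = (4, 5, 2).
v_3 = A·v_2 = (2, 2, 4).
v_4 = A·v_3 = (1, 6, 6).

v_4 = (1, 6, 6)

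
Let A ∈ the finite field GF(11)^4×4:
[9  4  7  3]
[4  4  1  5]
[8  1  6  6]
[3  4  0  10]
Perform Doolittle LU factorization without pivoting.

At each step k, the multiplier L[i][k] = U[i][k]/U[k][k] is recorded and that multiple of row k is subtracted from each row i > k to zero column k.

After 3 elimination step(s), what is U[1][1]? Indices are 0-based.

U[1][1] = 1

Step 1: pivot at (0,0) is 9.
  row1 ← row1 − (9)·row0  ⇒  L[1][0]=9, U row1=(0, 1, 4, 0)
  row2 ← row2 − (7)·row0  ⇒  L[2][0]=7, U row2=(0, 6, 1, 7)
  row3 ← row3 − (4)·row0  ⇒  L[3][0]=4, U row3=(0, 10, 5, 9)
Step 2: pivot at (1,1) is 1.
  row2 ← row2 − (6)·row1  ⇒  L[2][1]=6, U row2=(0, 0, 10, 7)
  row3 ← row3 − (10)·row1  ⇒  L[3][1]=10, U row3=(0, 0, 9, 9)
Step 3: pivot at (2,2) is 10.
  row3 ← row3 − (2)·row2  ⇒  L[3][2]=2, U row3=(0, 0, 0, 6)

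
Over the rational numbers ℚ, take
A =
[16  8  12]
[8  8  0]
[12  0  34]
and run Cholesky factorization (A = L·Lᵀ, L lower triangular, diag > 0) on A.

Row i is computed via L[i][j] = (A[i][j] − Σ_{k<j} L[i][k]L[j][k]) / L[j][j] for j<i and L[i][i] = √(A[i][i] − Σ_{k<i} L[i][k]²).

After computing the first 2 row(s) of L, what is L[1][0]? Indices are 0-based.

L[1][0] = 2

Step 1: L[0][0] = √(16) = 4.
  L[1][0] = (8) / L[0][0] = 2.
Step 2: L[1][1] = √(4) = 2.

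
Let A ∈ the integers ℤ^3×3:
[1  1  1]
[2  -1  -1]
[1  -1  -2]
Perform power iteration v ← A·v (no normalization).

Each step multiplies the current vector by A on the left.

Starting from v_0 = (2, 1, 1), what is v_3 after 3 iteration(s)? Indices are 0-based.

v_3 = (16, -1, -10)

v_0 = (2, 1, 1).
v_1 = A·v_0 = (4, 2, -1).
v_2 = A·v_1 = (5, 7, 4).
v_3 = A·v_2 = (16, -1, -10).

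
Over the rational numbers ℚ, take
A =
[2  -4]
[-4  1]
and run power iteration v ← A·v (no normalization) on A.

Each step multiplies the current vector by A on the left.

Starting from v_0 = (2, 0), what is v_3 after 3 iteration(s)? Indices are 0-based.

v_3 = (176, -184)

v_0 = (2, 0).
v_1 = A·v_0 = (4, -8).
v_2 = A·v_1 = (40, -24).
v_3 = A·v_2 = (176, -184).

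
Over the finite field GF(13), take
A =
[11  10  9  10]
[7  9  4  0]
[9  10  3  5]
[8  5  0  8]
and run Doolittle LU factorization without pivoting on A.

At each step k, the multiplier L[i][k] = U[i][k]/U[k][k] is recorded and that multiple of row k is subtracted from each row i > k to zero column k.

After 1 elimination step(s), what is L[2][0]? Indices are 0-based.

L[2][0] = 2

k=0: U[0][0]=11
  eliminate (1,0): mult=3, new row 1: (0, 5, 3, 9); set L[1][0]=3
  eliminate (2,0): mult=2, new row 2: (0, 3, 11, 11); set L[2][0]=2
  eliminate (3,0): mult=9, new row 3: (0, 6, 10, 9); set L[3][0]=9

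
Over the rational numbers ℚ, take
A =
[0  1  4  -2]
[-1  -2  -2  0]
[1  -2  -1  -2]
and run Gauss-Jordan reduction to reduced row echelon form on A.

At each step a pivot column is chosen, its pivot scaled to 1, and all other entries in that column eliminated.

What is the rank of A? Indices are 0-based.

rank = 3

[1] R0 <-> R1
[1] R0 /= -1  ⇒  (1, 2, 2, 0)
     R2 -= 1·R0  ⇒  (0, -4, -3, -2)
[2] R1 /= 1  ⇒  (0, 1, 4, -2)
     R0 -= 2·R1  ⇒  (1, 0, -6, 4)
     R2 -= -4·R1  ⇒  (0, 0, 13, -10)
[3] R2 /= 13  ⇒  (0, 0, 1, -10/13)
     R0 -= -6·R2  ⇒  (1, 0, 0, -8/13)
     R1 -= 4·R2  ⇒  (0, 1, 0, 14/13)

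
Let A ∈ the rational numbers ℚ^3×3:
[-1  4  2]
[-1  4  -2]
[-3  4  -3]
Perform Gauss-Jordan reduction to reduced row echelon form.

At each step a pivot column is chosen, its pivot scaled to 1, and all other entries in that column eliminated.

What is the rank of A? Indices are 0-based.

pivot(0,0)=-1: scale R0 → (1, -4, -2)
  clear (1,0): R1 −= (-1)R0 → (0, 0, -4)
  clear (2,0): R2 −= (-3)R0 → (0, -8, -9)
pivot(1,1): swap R1↔R2
pivot(1,1)=-8: scale R1 → (0, 1, 9/8)
  clear (0,1): R0 −= (-4)R1 → (1, 0, 5/2)
pivot(2,2)=-4: scale R2 → (0, 0, 1)
  clear (0,2): R0 −= (5/2)R2 → (1, 0, 0)
  clear (1,2): R1 −= (9/8)R2 → (0, 1, 0)

rank = 3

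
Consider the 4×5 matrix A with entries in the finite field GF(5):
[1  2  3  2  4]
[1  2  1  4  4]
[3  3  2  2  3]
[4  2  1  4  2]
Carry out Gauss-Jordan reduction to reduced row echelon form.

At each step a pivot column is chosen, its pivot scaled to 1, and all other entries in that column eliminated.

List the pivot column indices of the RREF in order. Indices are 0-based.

pivot columns: 0, 1, 2, 3

step 1: normalize row 0 (÷1) = (1, 2, 3, 2, 4)
  row 1: subtract 1×row0 = (0, 0, 3, 2, 0)
  row 2: subtract 3×row0 = (0, 2, 3, 1, 1)
  row 3: subtract 4×row0 = (0, 4, 4, 1, 1)
step 2: exchange rows 1,2
step 2: normalize row 1 (÷2) = (0, 1, 4, 3, 3)
  row 0: subtract 2×row1 = (1, 0, 0, 1, 3)
  row 3: subtract 4×row1 = (0, 0, 3, 4, 4)
step 3: normalize row 2 (÷3) = (0, 0, 1, 4, 0)
  row 1: subtract 4×row2 = (0, 1, 0, 2, 3)
  row 3: subtract 3×row2 = (0, 0, 0, 2, 4)
step 4: normalize row 3 (÷2) = (0, 0, 0, 1, 2)
  row 0: subtract 1×row3 = (1, 0, 0, 0, 1)
  row 1: subtract 2×row3 = (0, 1, 0, 0, 4)
  row 2: subtract 4×row3 = (0, 0, 1, 0, 2)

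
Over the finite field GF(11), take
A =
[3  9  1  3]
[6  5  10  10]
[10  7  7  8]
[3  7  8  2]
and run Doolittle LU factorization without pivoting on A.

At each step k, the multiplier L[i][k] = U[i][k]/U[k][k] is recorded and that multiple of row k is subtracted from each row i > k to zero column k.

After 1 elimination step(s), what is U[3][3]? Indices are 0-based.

U[3][3] = 10

Step 1: pivot at (0,0) is 3.
  row1 ← row1 − (2)·row0  ⇒  L[1][0]=2, U row1=(0, 9, 8, 4)
  row2 ← row2 − (7)·row0  ⇒  L[2][0]=7, U row2=(0, 10, 0, 9)
  row3 ← row3 − (1)·row0  ⇒  L[3][0]=1, U row3=(0, 9, 7, 10)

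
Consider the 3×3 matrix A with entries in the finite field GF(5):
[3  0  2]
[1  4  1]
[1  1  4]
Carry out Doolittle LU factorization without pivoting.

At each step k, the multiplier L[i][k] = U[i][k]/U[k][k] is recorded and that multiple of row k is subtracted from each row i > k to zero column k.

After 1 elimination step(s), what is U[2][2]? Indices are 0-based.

U[2][2] = 0

Step 1: pivot at (0,0) is 3.
  row1 ← row1 − (2)·row0  ⇒  L[1][0]=2, U row1=(0, 4, 2)
  row2 ← row2 − (2)·row0  ⇒  L[2][0]=2, U row2=(0, 1, 0)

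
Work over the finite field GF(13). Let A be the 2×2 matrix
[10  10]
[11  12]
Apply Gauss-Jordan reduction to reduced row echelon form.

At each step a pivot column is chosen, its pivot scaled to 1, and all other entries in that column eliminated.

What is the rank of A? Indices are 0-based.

step 1: normalize row 0 (÷10) = (1, 1)
  row 1: subtract 11×row0 = (0, 1)
step 2: normalize row 1 (÷1) = (0, 1)
  row 0: subtract 1×row1 = (1, 0)

rank = 2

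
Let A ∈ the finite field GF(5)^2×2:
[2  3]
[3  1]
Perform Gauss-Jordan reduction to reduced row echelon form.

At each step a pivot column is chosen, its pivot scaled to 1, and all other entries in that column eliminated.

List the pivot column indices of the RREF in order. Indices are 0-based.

pivot columns: 0, 1

pivot(0,0)=2: scale R0 → (1, 4)
  clear (1,0): R1 −= (3)R0 → (0, 4)
pivot(1,1)=4: scale R1 → (0, 1)
  clear (0,1): R0 −= (4)R1 → (1, 0)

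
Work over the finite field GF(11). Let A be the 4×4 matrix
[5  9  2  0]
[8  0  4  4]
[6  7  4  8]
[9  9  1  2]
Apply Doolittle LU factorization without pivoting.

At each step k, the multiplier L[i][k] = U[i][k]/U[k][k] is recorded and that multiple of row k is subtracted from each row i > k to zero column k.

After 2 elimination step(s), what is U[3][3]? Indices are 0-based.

Step 1: pivot at (0,0) is 5.
  row1 ← row1 − (6)·row0  ⇒  L[1][0]=6, U row1=(0, 1, 3, 4)
  row2 ← row2 − (10)·row0  ⇒  L[2][0]=10, U row2=(0, 5, 6, 8)
  row3 ← row3 − (4)·row0  ⇒  L[3][0]=4, U row3=(0, 6, 4, 2)
Step 2: pivot at (1,1) is 1.
  row2 ← row2 − (5)·row1  ⇒  L[2][1]=5, U row2=(0, 0, 2, 10)
  row3 ← row3 − (6)·row1  ⇒  L[3][1]=6, U row3=(0, 0, 8, 0)

U[3][3] = 0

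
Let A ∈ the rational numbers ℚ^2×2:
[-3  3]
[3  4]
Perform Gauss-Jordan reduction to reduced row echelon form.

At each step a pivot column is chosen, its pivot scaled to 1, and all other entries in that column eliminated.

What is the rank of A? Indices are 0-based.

rank = 2

step 1: normalize row 0 (÷-3) = (1, -1)
  row 1: subtract 3×row0 = (0, 7)
step 2: normalize row 1 (÷7) = (0, 1)
  row 0: subtract -1×row1 = (1, 0)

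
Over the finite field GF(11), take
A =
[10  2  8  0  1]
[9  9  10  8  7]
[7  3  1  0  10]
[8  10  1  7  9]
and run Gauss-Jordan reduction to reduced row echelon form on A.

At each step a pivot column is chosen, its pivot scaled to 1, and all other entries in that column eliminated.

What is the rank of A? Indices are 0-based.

pivot(0,0)=10: scale R0 → (1, 9, 3, 0, 10)
  clear (1,0): R1 −= (9)R0 → (0, 5, 5, 8, 5)
  clear (2,0): R2 −= (7)R0 → (0, 6, 2, 0, 6)
  clear (3,0): R3 −= (8)R0 → (0, 4, 10, 7, 6)
pivot(1,1)=5: scale R1 → (0, 1, 1, 6, 1)
  clear (0,1): R0 −= (9)R1 → (1, 0, 5, 1, 1)
  clear (2,1): R2 −= (6)R1 → (0, 0, 7, 8, 0)
  clear (3,1): R3 −= (4)R1 → (0, 0, 6, 5, 2)
pivot(2,2)=7: scale R2 → (0, 0, 1, 9, 0)
  clear (0,2): R0 −= (5)R2 → (1, 0, 0, 0, 1)
  clear (1,2): R1 −= (1)R2 → (0, 1, 0, 8, 1)
  clear (3,2): R3 −= (6)R2 → (0, 0, 0, 6, 2)
pivot(3,3)=6: scale R3 → (0, 0, 0, 1, 4)
  clear (1,3): R1 −= (8)R3 → (0, 1, 0, 0, 2)
  clear (2,3): R2 −= (9)R3 → (0, 0, 1, 0, 8)

rank = 4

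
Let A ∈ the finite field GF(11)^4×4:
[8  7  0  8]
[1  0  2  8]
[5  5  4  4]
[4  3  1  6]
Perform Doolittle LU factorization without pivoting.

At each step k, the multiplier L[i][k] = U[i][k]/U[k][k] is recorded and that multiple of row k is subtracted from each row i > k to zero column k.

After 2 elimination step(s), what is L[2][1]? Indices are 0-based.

k=0: U[0][0]=8
  eliminate (1,0): mult=7, new row 1: (0, 6, 2, 7); set L[1][0]=7
  eliminate (2,0): mult=2, new row 2: (0, 2, 4, 10); set L[2][0]=2
  eliminate (3,0): mult=6, new row 3: (0, 5, 1, 2); set L[3][0]=6
k=1: U[1][1]=6
  eliminate (2,1): mult=4, new row 2: (0, 0, 7, 4); set L[2][1]=4
  eliminate (3,1): mult=10, new row 3: (0, 0, 3, 9); set L[3][1]=10

L[2][1] = 4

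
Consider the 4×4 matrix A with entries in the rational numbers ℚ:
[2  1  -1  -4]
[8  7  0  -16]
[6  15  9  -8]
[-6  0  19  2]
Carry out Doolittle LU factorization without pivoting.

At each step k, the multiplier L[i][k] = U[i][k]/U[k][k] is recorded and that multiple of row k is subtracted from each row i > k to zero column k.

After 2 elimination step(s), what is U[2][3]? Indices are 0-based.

U[2][3] = 4

[col 0] pivot 2
  R1 -= 4*R0 → (0, 3, 4, 0)  (L[1][0] := 4)
  R2 -= 3*R0 → (0, 12, 12, 4)  (L[2][0] := 3)
  R3 -= -3*R0 → (0, 3, 16, -10)  (L[3][0] := -3)
[col 1] pivot 3
  R2 -= 4*R1 → (0, 0, -4, 4)  (L[2][1] := 4)
  R3 -= 1*R1 → (0, 0, 12, -10)  (L[3][1] := 1)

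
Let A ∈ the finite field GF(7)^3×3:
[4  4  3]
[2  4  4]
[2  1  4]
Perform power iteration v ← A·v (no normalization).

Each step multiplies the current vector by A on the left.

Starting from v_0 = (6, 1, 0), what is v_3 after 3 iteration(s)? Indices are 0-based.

v_3 = (2, 4, 6)

v_0 = (6, 1, 0).
v_1 = A·v_0 = (0, 2, 6).
v_2 = A·v_1 = (5, 4, 5).
v_3 = A·v_2 = (2, 4, 6).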